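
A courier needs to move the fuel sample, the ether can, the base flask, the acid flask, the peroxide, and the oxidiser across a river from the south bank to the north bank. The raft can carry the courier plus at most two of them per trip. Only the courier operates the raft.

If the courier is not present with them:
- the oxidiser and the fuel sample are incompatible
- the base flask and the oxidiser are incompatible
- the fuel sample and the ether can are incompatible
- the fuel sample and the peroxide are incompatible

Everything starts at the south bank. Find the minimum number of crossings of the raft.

7

Counting alone: the courier can take at most 2 across per trip to the north bank, so moving all 6 needs at least 3 loaded trips out, with a return between consecutive ones — at least 5 crossings.
The safety rule pushes this higher. Following every safe sequence of crossings, the most of the 6 that can be at the north bank as the raft arrives there on crossing 5 is 5 — never all 6.
So no plan with fewer than 7 crossings exists, and this one achieves 7:
1. Courier goes to the north bank with the base flask and the fuel sample.
2. Courier goes back to the south bank alone.
3. Courier goes to the north bank with the acid flask.
4. Courier goes back to the south bank alone.
5. Courier goes to the north bank with the ether can and the peroxide.
6. Courier goes back to the south bank with the fuel sample.
7. Courier goes to the north bank with the fuel sample and the oxidiser.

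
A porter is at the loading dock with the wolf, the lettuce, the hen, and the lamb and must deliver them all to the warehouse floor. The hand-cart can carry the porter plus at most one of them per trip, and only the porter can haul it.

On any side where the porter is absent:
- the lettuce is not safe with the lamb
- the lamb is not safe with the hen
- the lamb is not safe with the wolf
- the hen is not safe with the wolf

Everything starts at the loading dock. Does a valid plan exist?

Whatever the first load, the items left behind include a forbidden pair without the porter. No opening move is safe, so no plan exists.

No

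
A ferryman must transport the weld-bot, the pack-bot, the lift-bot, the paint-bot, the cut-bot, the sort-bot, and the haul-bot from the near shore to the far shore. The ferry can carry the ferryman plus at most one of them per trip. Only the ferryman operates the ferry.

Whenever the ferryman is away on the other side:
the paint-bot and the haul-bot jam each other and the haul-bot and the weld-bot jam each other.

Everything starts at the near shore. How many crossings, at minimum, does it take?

15

Counting alone: the ferryman can take at most 1 across per trip to the far shore, so moving all 7 needs at least 7 loaded trips out, with a return between consecutive ones — at least 13 crossings.
The safety rule pushes this higher. Following every safe sequence of crossings, the most of the 7 that can be at the far shore as the ferry arrives there on crossing 13 is 6 — never all 7.
So no plan with fewer than 15 crossings exists, and this one achieves 15:
1. Ferryman goes to the far shore with the haul-bot.  [the near shore: the cut-bot, the lift-bot, the pack-bot, the paint-bot, the sort-bot, the weld-bot | the far shore: the haul-bot]
2. Ferryman goes back to the near shore alone.  [the near shore: the cut-bot, the lift-bot, the pack-bot, the paint-bot, the sort-bot, the weld-bot | the far shore: the haul-bot]
3. Ferryman goes to the far shore with the weld-bot.  [the near shore: the cut-bot, the lift-bot, the pack-bot, the paint-bot, the sort-bot | the far shore: the haul-bot, the weld-bot]
4. Ferryman goes back to the near shore with the haul-bot.  [the near shore: the cut-bot, the haul-bot, the lift-bot, the pack-bot, the paint-bot, the sort-bot | the far shore: the weld-bot]
5. Ferryman goes to the far shore with the paint-bot.  [the near shore: the cut-bot, the haul-bot, the lift-bot, the pack-bot, the sort-bot | the far shore: the paint-bot, the weld-bot]
6. Ferryman goes back to the near shore alone.  [the near shore: the cut-bot, the haul-bot, the lift-bot, the pack-bot, the sort-bot | the far shore: the paint-bot, the weld-bot]
7. Ferryman goes to the far shore with the pack-bot.  [the near shore: the cut-bot, the haul-bot, the lift-bot, the sort-bot | the far shore: the pack-bot, the paint-bot, the weld-bot]
8. Ferryman goes back to the near shore alone.  [the near shore: the cut-bot, the haul-bot, the lift-bot, the sort-bot | the far shore: the pack-bot, the paint-bot, the weld-bot]
9. Ferryman goes to the far shore with the lift-bot.  [the near shore: the cut-bot, the haul-bot, the sort-bot | the far shore: the lift-bot, the pack-bot, the paint-bot, the weld-bot]
10. Ferryman goes back to the near shore alone.  [the near shore: the cut-bot, the haul-bot, the sort-bot | the far shore: the lift-bot, the pack-bot, the paint-bot, the weld-bot]
11. Ferryman goes to the far shore with the cut-bot.  [the near shore: the haul-bot, the sort-bot | the far shore: the cut-bot, the lift-bot, the pack-bot, the paint-bot, the weld-bot]
12. Ferryman goes back to the near shore alone.  [the near shore: the haul-bot, the sort-bot | the far shore: the cut-bot, the lift-bot, the pack-bot, the paint-bot, the weld-bot]
13. Ferryman goes to the far shore with the sort-bot.  [the near shore: the haul-bot | the far shore: the cut-bot, the lift-bot, the pack-bot, the paint-bot, the sort-bot, the weld-bot]
14. Ferryman goes back to the near shore alone.  [the near shore: the haul-bot | the far shore: the cut-bot, the lift-bot, the pack-bot, the paint-bot, the sort-bot, the weld-bot]
15. Ferryman goes to the far shore with the haul-bot.  [the near shore: — | the far shore: the cut-bot, the haul-bot, the lift-bot, the pack-bot, the paint-bot, the sort-bot, the weld-bot]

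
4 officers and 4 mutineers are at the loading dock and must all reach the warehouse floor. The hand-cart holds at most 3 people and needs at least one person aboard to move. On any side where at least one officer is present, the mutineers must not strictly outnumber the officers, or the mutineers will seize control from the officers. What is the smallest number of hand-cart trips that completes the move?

9

Counting alone: each trip to the warehouse floor takes at most 3 across and each return brings at least 1 back, so after t trips out (and t−1 returns) at most 3t − (t−1) of the 8 are across; that first reaches 8 at t = 4, so at least 7 crossings are needed.
The safety rule pushes this higher. Following every safe sequence of crossings, the most of the 8 that can be at the warehouse floor as the hand-cart arrives there on crossing 7 is 7 — never all 8.
So no plan with fewer than 9 crossings exists, and this one achieves 9:
1. 2 mutineers → the warehouse floor.  (the loading dock: 4O 2M; the warehouse floor: 0O 2M)
2. 1 mutineer ← the loading dock.  (the loading dock: 4O 3M; the warehouse floor: 0O 1M)
3. 3 mutineers → the warehouse floor.  (the loading dock: 4O 0M; the warehouse floor: 0O 4M)
4. 1 mutineer ← the loading dock.  (the loading dock: 4O 1M; the warehouse floor: 0O 3M)
5. 3 officers → the warehouse floor.  (the loading dock: 1O 1M; the warehouse floor: 3O 3M)
6. 1 officer and 1 mutineer ← the loading dock.  (the loading dock: 2O 2M; the warehouse floor: 2O 2M)
7. 2 officers → the warehouse floor.  (the loading dock: 0O 2M; the warehouse floor: 4O 2M)
8. 1 mutineer ← the loading dock.  (the loading dock: 0O 3M; the warehouse floor: 4O 1M)
9. 3 mutineers → the warehouse floor.  (the loading dock: 0O 0M; the warehouse floor: 4O 4M)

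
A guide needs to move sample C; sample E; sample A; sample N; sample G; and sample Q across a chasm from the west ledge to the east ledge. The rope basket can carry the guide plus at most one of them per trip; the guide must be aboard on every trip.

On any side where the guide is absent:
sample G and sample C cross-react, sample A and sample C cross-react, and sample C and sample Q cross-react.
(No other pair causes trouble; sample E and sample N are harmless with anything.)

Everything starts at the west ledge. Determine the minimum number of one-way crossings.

impossible

Following every safe sequence of crossings from the start, the most of the 6 that can be at the east ledge as the rope basket arrives there on crossings 1, 3, 5, 7 is 1, 2, 3, 4 respectively; the best ever achieved is 4 of 6.
From crossing 9 on, no configuration arises that was not already reachable earlier: only 36 distinct safe configurations (who is on which side, and where the rope basket is) can ever be reached, none of them has everyone across, and every continuation just revisits them. So no valid plan exists.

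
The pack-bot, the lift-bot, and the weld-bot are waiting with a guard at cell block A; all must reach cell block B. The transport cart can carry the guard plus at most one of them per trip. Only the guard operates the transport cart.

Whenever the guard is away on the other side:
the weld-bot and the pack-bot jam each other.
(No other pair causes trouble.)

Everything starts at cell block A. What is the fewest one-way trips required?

Counting alone: the guard can take at most 1 across per trip to cell block B, so moving all 3 needs at least 3 loaded trips out, with a return between consecutive ones — at least 5 crossings.
The plan below uses exactly 5 crossings, so it is optimal:
1. Guard goes to cell block B with the pack-bot.
2. Guard goes back to cell block A alone.
3. Guard goes to cell block B with the lift-bot.
4. Guard goes back to cell block A alone.
5. Guard goes to cell block B with the weld-bot.

5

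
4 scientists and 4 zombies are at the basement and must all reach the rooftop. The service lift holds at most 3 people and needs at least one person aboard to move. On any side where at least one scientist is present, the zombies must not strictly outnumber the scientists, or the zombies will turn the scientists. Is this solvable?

Yes

1. 2 zombies → the rooftop.  (the basement: 4S 2Z; the rooftop: 0S 2Z)
2. 1 zombie ← the basement.  (the basement: 4S 3Z; the rooftop: 0S 1Z)
3. 3 zombies → the rooftop.  (the basement: 4S 0Z; the rooftop: 0S 4Z)
4. 1 zombie ← the basement.  (the basement: 4S 1Z; the rooftop: 0S 3Z)
5. 3 scientists → the rooftop.  (the basement: 1S 1Z; the rooftop: 3S 3Z)
6. 1 scientist and 1 zombie ← the basement.  (the basement: 2S 2Z; the rooftop: 2S 2Z)
7. 2 scientists → the rooftop.  (the basement: 0S 2Z; the rooftop: 4S 2Z)
8. 1 zombie ← the basement.  (the basement: 0S 3Z; the rooftop: 4S 1Z)
9. 3 zombies → the rooftop.  (the basement: 0S 0Z; the rooftop: 4S 4Z)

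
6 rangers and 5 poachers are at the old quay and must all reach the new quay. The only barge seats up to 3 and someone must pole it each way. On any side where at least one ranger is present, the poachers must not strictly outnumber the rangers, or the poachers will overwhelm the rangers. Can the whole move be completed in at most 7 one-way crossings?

Counting alone: each trip to the new quay takes at most 3 across and each return brings at least 1 back, so after t trips out (and t−1 returns) at most 3t − (t−1) of the 11 are across; that first reaches 11 at t = 5, so at least 9 crossings are needed.
Since 7 < 9, 7 crossings cannot be enough. (The shortest complete plan in fact takes 9:)
1. 3 poachers → the new quay.  (the old quay: 6R 2P; the new quay: 0R 3P)
2. 1 poacher ← the old quay.  (the old quay: 6R 3P; the new quay: 0R 2P)
3. 3 rangers → the new quay.  (the old quay: 3R 3P; the new quay: 3R 2P)
4. 1 ranger ← the old quay.  (the old quay: 4R 3P; the new quay: 2R 2P)
5. 2 rangers and 1 poacher → the new quay.  (the old quay: 2R 2P; the new quay: 4R 3P)
6. 1 ranger ← the old quay.  (the old quay: 3R 2P; the new quay: 3R 3P)
7. 2 rangers and 1 poacher → the new quay.  (the old quay: 1R 1P; the new quay: 5R 4P)
8. 1 ranger ← the old quay.  (the old quay: 2R 1P; the new quay: 4R 4P)
9. 2 rangers and 1 poacher → the new quay.  (the old quay: 0R 0P; the new quay: 6R 5P)

No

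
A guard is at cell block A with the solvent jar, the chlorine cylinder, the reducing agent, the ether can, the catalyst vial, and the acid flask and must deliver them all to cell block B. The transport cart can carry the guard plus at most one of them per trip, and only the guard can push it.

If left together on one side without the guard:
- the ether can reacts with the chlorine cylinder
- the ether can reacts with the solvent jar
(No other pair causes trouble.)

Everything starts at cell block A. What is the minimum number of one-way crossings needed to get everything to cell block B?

Counting alone: the guard can take at most 1 across per trip to cell block B, so moving all 6 needs at least 6 loaded trips out, with a return between consecutive ones — at least 11 crossings.
The safety rule pushes this higher. Following every safe sequence of crossings, the most of the 6 that can be at cell block B as the transport cart arrives there on crossing 11 is 5 — never all 6.
So no plan with fewer than 13 crossings exists, and this one achieves 13:
1. Guard goes to cell block B with the ether can.  [cell block A: the acid flask, the catalyst vial, the chlorine cylinder, the reducing agent, the solvent jar | cell block B: the ether can]
2. Guard goes back to cell block A alone.  [cell block A: the acid flask, the catalyst vial, the chlorine cylinder, the reducing agent, the solvent jar | cell block B: the ether can]
3. Guard goes to cell block B with the solvent jar.  [cell block A: the acid flask, the catalyst vial, the chlorine cylinder, the reducing agent | cell block B: the ether can, the solvent jar]
4. Guard goes back to cell block A with the ether can.  [cell block A: the acid flask, the catalyst vial, the chlorine cylinder, the ether can, the reducing agent | cell block B: the solvent jar]
5. Guard goes to cell block B with the chlorine cylinder.  [cell block A: the acid flask, the catalyst vial, the ether can, the reducing agent | cell block B: the chlorine cylinder, the solvent jar]
6. Guard goes back to cell block A alone.  [cell block A: the acid flask, the catalyst vial, the ether can, the reducing agent | cell block B: the chlorine cylinder, the solvent jar]
7. Guard goes to cell block B with the reducing agent.  [cell block A: the acid flask, the catalyst vial, the ether can | cell block B: the chlorine cylinder, the reducing agent, the solvent jar]
8. Guard goes back to cell block A alone.  [cell block A: the acid flask, the catalyst vial, the ether can | cell block B: the chlorine cylinder, the reducing agent, the solvent jar]
9. Guard goes to cell block B with the catalyst vial.  [cell block A: the acid flask, the ether can | cell block B: the catalyst vial, the chlorine cylinder, the reducing agent, the solvent jar]
10. Guard goes back to cell block A alone.  [cell block A: the acid flask, the ether can | cell block B: the catalyst vial, the chlorine cylinder, the reducing agent, the solvent jar]
11. Guard goes to cell block B with the acid flask.  [cell block A: the ether can | cell block B: the acid flask, the catalyst vial, the chlorine cylinder, the reducing agent, the solvent jar]
12. Guard goes back to cell block A alone.  [cell block A: the ether can | cell block B: the acid flask, the catalyst vial, the chlorine cylinder, the reducing agent, the solvent jar]
13. Guard goes to cell block B with the ether can.  [cell block A: — | cell block B: the acid flask, the catalyst vial, the chlorine cylinder, the ether can, the reducing agent, the solvent jar]

13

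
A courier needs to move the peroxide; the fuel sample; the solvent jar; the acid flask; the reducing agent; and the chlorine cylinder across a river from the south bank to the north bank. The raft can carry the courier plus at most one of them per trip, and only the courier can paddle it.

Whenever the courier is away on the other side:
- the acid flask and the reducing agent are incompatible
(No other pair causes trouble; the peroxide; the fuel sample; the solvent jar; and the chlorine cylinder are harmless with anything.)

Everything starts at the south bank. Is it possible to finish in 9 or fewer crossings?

No

Counting alone: the courier can take at most 1 across per trip to the north bank, so moving all 6 needs at least 6 loaded trips out, with a return between consecutive ones — at least 11 crossings.
Since 9 < 11, 9 crossings cannot be enough. (The shortest complete plan in fact takes 11:)
1. Courier goes to the north bank with the acid flask.  [the south bank: the chlorine cylinder, the fuel sample, the peroxide, the reducing agent, the solvent jar | the north bank: the acid flask]
2. Courier goes back to the south bank alone.  [the south bank: the chlorine cylinder, the fuel sample, the peroxide, the reducing agent, the solvent jar | the north bank: the acid flask]
3. Courier goes to the north bank with the peroxide.  [the south bank: the chlorine cylinder, the fuel sample, the reducing agent, the solvent jar | the north bank: the acid flask, the peroxide]
4. Courier goes back to the south bank alone.  [the south bank: the chlorine cylinder, the fuel sample, the reducing agent, the solvent jar | the north bank: the acid flask, the peroxide]
5. Courier goes to the north bank with the fuel sample.  [the south bank: the chlorine cylinder, the reducing agent, the solvent jar | the north bank: the acid flask, the fuel sample, the peroxide]
6. Courier goes back to the south bank alone.  [the south bank: the chlorine cylinder, the reducing agent, the solvent jar | the north bank: the acid flask, the fuel sample, the peroxide]
7. Courier goes to the north bank with the solvent jar.  [the south bank: the chlorine cylinder, the reducing agent | the north bank: the acid flask, the fuel sample, the peroxide, the solvent jar]
8. Courier goes back to the south bank alone.  [the south bank: the chlorine cylinder, the reducing agent | the north bank: the acid flask, the fuel sample, the peroxide, the solvent jar]
9. Courier goes to the north bank with the chlorine cylinder.  [the south bank: the reducing agent | the north bank: the acid flask, the chlorine cylinder, the fuel sample, the peroxide, the solvent jar]
10. Courier goes back to the south bank alone.  [the south bank: the reducing agent | the north bank: the acid flask, the chlorine cylinder, the fuel sample, the peroxide, the solvent jar]
11. Courier goes to the north bank with the reducing agent.  [the south bank: — | the north bank: the acid flask, the chlorine cylinder, the fuel sample, the peroxide, the reducing agent, the solvent jar]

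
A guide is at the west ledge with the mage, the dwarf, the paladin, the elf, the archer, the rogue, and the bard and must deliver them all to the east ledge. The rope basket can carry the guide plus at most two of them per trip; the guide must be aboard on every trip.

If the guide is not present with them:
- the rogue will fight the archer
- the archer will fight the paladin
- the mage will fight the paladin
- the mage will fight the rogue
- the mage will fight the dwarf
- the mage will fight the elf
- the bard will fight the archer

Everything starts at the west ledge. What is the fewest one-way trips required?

Counting alone: the guide can take at most 2 across per trip to the east ledge, so moving all 7 needs at least 4 loaded trips out, with a return between consecutive ones — at least 7 crossings.
The safety rule pushes this higher. Following every safe sequence of crossings, the most of the 7 that can be at the east ledge as the rope basket arrives there on crossing 7 is 6 — never all 7.
So no plan with fewer than 9 crossings exists, and this one achieves 9:
1. Guide goes to the east ledge with the archer and the mage.  [the west ledge: the bard, the dwarf, the elf, the paladin, the rogue | the east ledge: the archer, the mage]
2. Guide goes back to the west ledge alone.  [the west ledge: the bard, the dwarf, the elf, the paladin, the rogue | the east ledge: the archer, the mage]
3. Guide goes to the east ledge with the bard.  [the west ledge: the dwarf, the elf, the paladin, the rogue | the east ledge: the archer, the bard, the mage]
4. Guide goes back to the west ledge with the archer.  [the west ledge: the archer, the dwarf, the elf, the paladin, the rogue | the east ledge: the bard, the mage]
5. Guide goes to the east ledge with the paladin and the rogue.  [the west ledge: the archer, the dwarf, the elf | the east ledge: the bard, the mage, the paladin, the rogue]
6. Guide goes back to the west ledge with the mage.  [the west ledge: the archer, the dwarf, the elf, the mage | the east ledge: the bard, the paladin, the rogue]
7. Guide goes to the east ledge with the dwarf and the elf.  [the west ledge: the archer, the mage | the east ledge: the bard, the dwarf, the elf, the paladin, the rogue]
8. Guide goes back to the west ledge alone.  [the west ledge: the archer, the mage | the east ledge: the bard, the dwarf, the elf, the paladin, the rogue]
9. Guide goes to the east ledge with the archer and the mage.  [the west ledge: — | the east ledge: the archer, the bard, the dwarf, the elf, the mage, the paladin, the rogue]

9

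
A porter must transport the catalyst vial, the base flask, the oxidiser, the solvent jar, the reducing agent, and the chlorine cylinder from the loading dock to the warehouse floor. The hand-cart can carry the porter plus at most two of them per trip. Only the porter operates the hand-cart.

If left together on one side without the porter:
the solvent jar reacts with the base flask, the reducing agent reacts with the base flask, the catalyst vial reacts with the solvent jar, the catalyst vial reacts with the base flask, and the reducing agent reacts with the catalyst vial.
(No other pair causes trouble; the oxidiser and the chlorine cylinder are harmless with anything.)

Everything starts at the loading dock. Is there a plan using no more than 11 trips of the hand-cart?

Yes

Yes — this plan uses 9 crossings (≤ 11):
1. Porter goes to the warehouse floor with the base flask and the catalyst vial.
2. Porter goes back to the loading dock with the catalyst vial.
3. Porter goes to the warehouse floor with the catalyst vial and the oxidiser.
4. Porter goes back to the loading dock with the catalyst vial.
5. Porter goes to the warehouse floor with the catalyst vial and the chlorine cylinder.
6. Porter goes back to the loading dock with the catalyst vial.
7. Porter goes to the warehouse floor with the reducing agent and the solvent jar.
8. Porter goes back to the loading dock with the base flask.
9. Porter goes to the warehouse floor with the base flask and the catalyst vial.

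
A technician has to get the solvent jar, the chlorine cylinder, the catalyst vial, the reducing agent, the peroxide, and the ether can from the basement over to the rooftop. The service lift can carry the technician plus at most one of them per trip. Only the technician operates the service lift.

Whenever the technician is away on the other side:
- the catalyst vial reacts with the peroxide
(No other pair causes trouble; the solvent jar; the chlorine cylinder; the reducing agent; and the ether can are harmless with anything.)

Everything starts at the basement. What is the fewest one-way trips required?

Counting alone: the technician can take at most 1 across per trip to the rooftop, so moving all 6 needs at least 6 loaded trips out, with a return between consecutive ones — at least 11 crossings.
The plan below uses exactly 11 crossings, so it is optimal:
1. Technician goes to the rooftop with the catalyst vial.  [the basement: the chlorine cylinder, the ether can, the peroxide, the reducing agent, the solvent jar | the rooftop: the catalyst vial]
2. Technician goes back to the basement alone.  [the basement: the chlorine cylinder, the ether can, the peroxide, the reducing agent, the solvent jar | the rooftop: the catalyst vial]
3. Technician goes to the rooftop with the solvent jar.  [the basement: the chlorine cylinder, the ether can, the peroxide, the reducing agent | the rooftop: the catalyst vial, the solvent jar]
4. Technician goes back to the basement alone.  [the basement: the chlorine cylinder, the ether can, the peroxide, the reducing agent | the rooftop: the catalyst vial, the solvent jar]
5. Technician goes to the rooftop with the chlorine cylinder.  [the basement: the ether can, the peroxide, the reducing agent | the rooftop: the catalyst vial, the chlorine cylinder, the solvent jar]
6. Technician goes back to the basement alone.  [the basement: the ether can, the peroxide, the reducing agent | the rooftop: the catalyst vial, the chlorine cylinder, the solvent jar]
7. Technician goes to the rooftop with the reducing agent.  [the basement: the ether can, the peroxide | the rooftop: the catalyst vial, the chlorine cylinder, the reducing agent, the solvent jar]
8. Technician goes back to the basement alone.  [the basement: the ether can, the peroxide | the rooftop: the catalyst vial, the chlorine cylinder, the reducing agent, the solvent jar]
9. Technician goes to the rooftop with the ether can.  [the basement: the peroxide | the rooftop: the catalyst vial, the chlorine cylinder, the ether can, the reducing agent, the solvent jar]
10. Technician goes back to the basement alone.  [the basement: the peroxide | the rooftop: the catalyst vial, the chlorine cylinder, the ether can, the reducing agent, the solvent jar]
11. Technician goes to the rooftop with the peroxide.  [the basement: — | the rooftop: the catalyst vial, the chlorine cylinder, the ether can, the peroxide, the reducing agent, the solvent jar]

11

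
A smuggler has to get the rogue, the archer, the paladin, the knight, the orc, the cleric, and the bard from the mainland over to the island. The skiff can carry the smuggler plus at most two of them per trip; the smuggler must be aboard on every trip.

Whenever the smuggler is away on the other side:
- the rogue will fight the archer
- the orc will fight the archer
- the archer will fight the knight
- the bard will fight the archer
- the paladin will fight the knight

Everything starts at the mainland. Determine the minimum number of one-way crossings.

9

Counting alone: the smuggler can take at most 2 across per trip to the island, so moving all 7 needs at least 4 loaded trips out, with a return between consecutive ones — at least 7 crossings.
The safety rule pushes this higher. Following every safe sequence of crossings, the most of the 7 that can be at the island as the skiff arrives there on crossing 7 is 6 — never all 7.
So no plan with fewer than 9 crossings exists, and this one achieves 9:
1. Smuggler goes to the island with the archer and the paladin.  [the mainland: the bard, the cleric, the knight, the orc, the rogue | the island: the archer, the paladin]
2. Smuggler goes back to the mainland alone.  [the mainland: the bard, the cleric, the knight, the orc, the rogue | the island: the archer, the paladin]
3. Smuggler goes to the island with the cleric.  [the mainland: the bard, the knight, the orc, the rogue | the island: the archer, the cleric, the paladin]
4. Smuggler goes back to the mainland alone.  [the mainland: the bard, the knight, the orc, the rogue | the island: the archer, the cleric, the paladin]
5. Smuggler goes to the island with the knight and the rogue.  [the mainland: the bard, the orc | the island: the archer, the cleric, the knight, the paladin, the rogue]
6. Smuggler goes back to the mainland with the archer and the paladin.  [the mainland: the archer, the bard, the orc, the paladin | the island: the cleric, the knight, the rogue]
7. Smuggler goes to the island with the bard and the orc.  [the mainland: the archer, the paladin | the island: the bard, the cleric, the knight, the orc, the rogue]
8. Smuggler goes back to the mainland alone.  [the mainland: the archer, the paladin | the island: the bard, the cleric, the knight, the orc, the rogue]
9. Smuggler goes to the island with the archer and the paladin.  [the mainland: — | the island: the archer, the bard, the cleric, the knight, the orc, the paladin, the rogue]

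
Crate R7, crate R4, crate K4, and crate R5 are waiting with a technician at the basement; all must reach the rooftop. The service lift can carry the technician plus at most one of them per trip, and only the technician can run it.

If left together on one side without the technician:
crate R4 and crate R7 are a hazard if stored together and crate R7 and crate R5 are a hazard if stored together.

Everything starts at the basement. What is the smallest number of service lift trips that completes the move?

Counting alone: the technician can take at most 1 across per trip to the rooftop, so moving all 4 needs at least 4 loaded trips out, with a return between consecutive ones — at least 7 crossings.
The safety rule pushes this higher. Following every safe sequence of crossings, the most of the 4 that can be at the rooftop as the service lift arrives there on crossing 7 is 3 — never all 4.
So no plan with fewer than 9 crossings exists, and this one achieves 9:
1. Technician goes to the rooftop with crate R7.
2. Technician goes back to the basement alone.
3. Technician goes to the rooftop with crate R4.
4. Technician goes back to the basement with crate R7.
5. Technician goes to the rooftop with crate R5.
6. Technician goes back to the basement alone.
7. Technician goes to the rooftop with crate K4.
8. Technician goes back to the basement alone.
9. Technician goes to the rooftop with crate R7.

9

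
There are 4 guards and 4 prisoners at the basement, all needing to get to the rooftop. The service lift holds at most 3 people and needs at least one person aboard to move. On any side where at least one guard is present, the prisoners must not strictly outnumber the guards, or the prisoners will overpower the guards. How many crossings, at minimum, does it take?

Counting alone: each trip to the rooftop takes at most 3 across and each return brings at least 1 back, so after t trips out (and t−1 returns) at most 3t − (t−1) of the 8 are across; that first reaches 8 at t = 4, so at least 7 crossings are needed.
The safety rule pushes this higher. Following every safe sequence of crossings, the most of the 8 that can be at the rooftop as the service lift arrives there on crossing 7 is 7 — never all 8.
So no plan with fewer than 9 crossings exists, and this one achieves 9:
1. 2 prisoners → the rooftop.  (the basement: 4G 2P; the rooftop: 0G 2P)
2. 1 prisoner ← the basement.  (the basement: 4G 3P; the rooftop: 0G 1P)
3. 3 prisoners → the rooftop.  (the basement: 4G 0P; the rooftop: 0G 4P)
4. 1 prisoner ← the basement.  (the basement: 4G 1P; the rooftop: 0G 3P)
5. 3 guards → the rooftop.  (the basement: 1G 1P; the rooftop: 3G 3P)
6. 1 guard and 1 prisoner ← the basement.  (the basement: 2G 2P; the rooftop: 2G 2P)
7. 2 guards → the rooftop.  (the basement: 0G 2P; the rooftop: 4G 2P)
8. 1 prisoner ← the basement.  (the basement: 0G 3P; the rooftop: 4G 1P)
9. 3 prisoners → the rooftop.  (the basement: 0G 0P; the rooftop: 4G 4P)

9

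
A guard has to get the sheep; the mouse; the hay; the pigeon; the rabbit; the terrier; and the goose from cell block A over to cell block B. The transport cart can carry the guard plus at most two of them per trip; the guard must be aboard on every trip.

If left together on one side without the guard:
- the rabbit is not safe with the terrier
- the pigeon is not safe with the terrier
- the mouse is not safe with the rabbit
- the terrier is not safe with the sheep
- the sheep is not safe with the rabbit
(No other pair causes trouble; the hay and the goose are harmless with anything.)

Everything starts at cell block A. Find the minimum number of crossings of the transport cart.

Counting alone: the guard can take at most 2 across per trip to cell block B, so moving all 7 needs at least 4 loaded trips out, with a return between consecutive ones — at least 7 crossings.
The safety rule pushes this higher. Following every safe sequence of crossings, the most of the 7 that can be at cell block B as the transport cart arrives there on crossings 7, 9 is 5, 6 respectively — never all 7.
So no plan with fewer than 11 crossings exists, and this one achieves 11:
1. Guard goes to cell block B with the rabbit and the terrier.
2. Guard goes back to cell block A with the rabbit.
3. Guard goes to cell block B with the mouse and the sheep.
4. Guard goes back to cell block A with the sheep.
5. Guard goes to cell block B with the hay and the sheep.
6. Guard goes back to cell block A with the sheep.
7. Guard goes to cell block B with the pigeon and the sheep.
8. Guard goes back to cell block A with the terrier.
9. Guard goes to cell block B with the goose and the rabbit.
10. Guard goes back to cell block A with the rabbit.
11. Guard goes to cell block B with the rabbit and the terrier.

11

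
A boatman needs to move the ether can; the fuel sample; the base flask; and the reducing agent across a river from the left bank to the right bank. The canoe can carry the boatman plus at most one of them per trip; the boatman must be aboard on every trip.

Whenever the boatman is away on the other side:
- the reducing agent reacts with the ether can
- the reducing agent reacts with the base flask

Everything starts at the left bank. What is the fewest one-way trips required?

9

Counting alone: the boatman can take at most 1 across per trip to the right bank, so moving all 4 needs at least 4 loaded trips out, with a return between consecutive ones — at least 7 crossings.
The safety rule pushes this higher. Following every safe sequence of crossings, the most of the 4 that can be at the right bank as the canoe arrives there on crossing 7 is 3 — never all 4.
So no plan with fewer than 9 crossings exists, and this one achieves 9:
1. Boatman goes to the right bank with the reducing agent.
2. Boatman goes back to the left bank alone.
3. Boatman goes to the right bank with the ether can.
4. Boatman goes back to the left bank with the reducing agent.
5. Boatman goes to the right bank with the base flask.
6. Boatman goes back to the left bank alone.
7. Boatman goes to the right bank with the fuel sample.
8. Boatman goes back to the left bank alone.
9. Boatman goes to the right bank with the reducing agent.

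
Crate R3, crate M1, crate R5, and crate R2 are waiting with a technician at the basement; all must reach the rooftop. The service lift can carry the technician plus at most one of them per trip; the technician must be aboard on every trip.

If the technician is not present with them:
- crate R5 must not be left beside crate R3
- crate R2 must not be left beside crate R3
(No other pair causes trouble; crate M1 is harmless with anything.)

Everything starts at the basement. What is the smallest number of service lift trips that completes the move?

Counting alone: the technician can take at most 1 across per trip to the rooftop, so moving all 4 needs at least 4 loaded trips out, with a return between consecutive ones — at least 7 crossings.
The safety rule pushes this higher. Following every safe sequence of crossings, the most of the 4 that can be at the rooftop as the service lift arrives there on crossing 7 is 3 — never all 4.
So no plan with fewer than 9 crossings exists, and this one achieves 9:
1. Technician goes to the rooftop with crate R3.
2. Technician goes back to the basement alone.
3. Technician goes to the rooftop with crate M1.
4. Technician goes back to the basement alone.
5. Technician goes to the rooftop with crate R5.
6. Technician goes back to the basement with crate R3.
7. Technician goes to the rooftop with crate R2.
8. Technician goes back to the basement alone.
9. Technician goes to the rooftop with crate R3.

9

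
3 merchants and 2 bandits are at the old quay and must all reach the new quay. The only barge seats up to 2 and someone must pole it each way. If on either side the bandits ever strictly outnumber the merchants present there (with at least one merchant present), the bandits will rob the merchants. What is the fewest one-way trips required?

7

Counting alone: each trip to the new quay takes at most 2 across and each return brings at least 1 back, so after t trips out (and t−1 returns) at most 2t − (t−1) of the 5 are across; that first reaches 5 at t = 4, so at least 7 crossings are needed.
The plan below uses exactly 7 crossings, so it is optimal:
1. 2 bandits → the new quay.  (the old quay: 3M 0B; the new quay: 0M 2B)
2. 1 bandit ← the old quay.  (the old quay: 3M 1B; the new quay: 0M 1B)
3. 2 merchants → the new quay.  (the old quay: 1M 1B; the new quay: 2M 1B)
4. 1 merchant ← the old quay.  (the old quay: 2M 1B; the new quay: 1M 1B)
5. 1 merchant and 1 bandit → the new quay.  (the old quay: 1M 0B; the new quay: 2M 2B)
6. 1 bandit ← the old quay.  (the old quay: 1M 1B; the new quay: 2M 1B)
7. 1 merchant and 1 bandit → the new quay.  (the old quay: 0M 0B; the new quay: 3M 2B)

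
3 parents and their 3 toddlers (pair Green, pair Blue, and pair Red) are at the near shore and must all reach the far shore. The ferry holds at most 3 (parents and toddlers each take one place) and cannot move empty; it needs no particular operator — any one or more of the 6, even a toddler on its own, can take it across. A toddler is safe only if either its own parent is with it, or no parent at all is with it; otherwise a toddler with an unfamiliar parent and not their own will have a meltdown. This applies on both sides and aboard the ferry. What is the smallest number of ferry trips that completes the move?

Counting alone: each trip to the far shore takes at most 3 across and each return brings at least 1 back, so after t trips out (and t−1 returns) at most 3t − (t−1) of the 6 are across; that first reaches 6 at t = 3, so at least 5 crossings are needed.
The plan below uses exactly 5 crossings, so it is optimal:
1. parent Green and toddler Green cross → the far shore.
2. parent Green crosses ← the near shore.
3. parent Blue, parent Green, and parent Red cross → the far shore.
4. toddler Green crosses ← the near shore.
5. toddler Blue, toddler Green, and toddler Red cross → the far shore.

5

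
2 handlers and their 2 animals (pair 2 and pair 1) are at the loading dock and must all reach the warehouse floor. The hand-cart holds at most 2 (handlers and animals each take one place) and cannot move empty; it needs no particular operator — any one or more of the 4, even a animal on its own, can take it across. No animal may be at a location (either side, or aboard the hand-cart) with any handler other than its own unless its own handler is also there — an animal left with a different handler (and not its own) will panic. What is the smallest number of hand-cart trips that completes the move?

5

Counting alone: each trip to the warehouse floor takes at most 2 across and each return brings at least 1 back, so after t trips out (and t−1 returns) at most 2t − (t−1) of the 4 are across; that first reaches 4 at t = 3, so at least 5 crossings are needed.
The plan below uses exactly 5 crossings, so it is optimal:
1. animal 2 and handler 2 cross → the warehouse floor.
2. handler 2 crosses ← the loading dock.
3. handler 1 and handler 2 cross → the warehouse floor.
4. handler 1 crosses ← the loading dock.
5. animal 1 and handler 1 cross → the warehouse floor.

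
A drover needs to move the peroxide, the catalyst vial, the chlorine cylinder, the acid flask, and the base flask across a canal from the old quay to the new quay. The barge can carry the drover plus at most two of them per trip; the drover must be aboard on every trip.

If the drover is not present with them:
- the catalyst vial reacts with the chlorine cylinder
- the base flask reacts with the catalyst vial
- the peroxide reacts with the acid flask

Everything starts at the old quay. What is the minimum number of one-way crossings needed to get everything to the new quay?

5

Counting alone: the drover can take at most 2 across per trip to the new quay, so moving all 5 needs at least 3 loaded trips out, with a return between consecutive ones — at least 5 crossings.
The plan below uses exactly 5 crossings, so it is optimal:
1. Drover goes to the new quay with the catalyst vial and the peroxide.  [the old quay: the acid flask, the base flask, the chlorine cylinder | the new quay: the catalyst vial, the peroxide]
2. Drover goes back to the old quay alone.  [the old quay: the acid flask, the base flask, the chlorine cylinder | the new quay: the catalyst vial, the peroxide]
3. Drover goes to the new quay with the base flask and the chlorine cylinder.  [the old quay: the acid flask | the new quay: the base flask, the catalyst vial, the chlorine cylinder, the peroxide]
4. Drover goes back to the old quay with the catalyst vial.  [the old quay: the acid flask, the catalyst vial | the new quay: the base flask, the chlorine cylinder, the peroxide]
5. Drover goes to the new quay with the acid flask and the catalyst vial.  [the old quay: — | the new quay: the acid flask, the base flask, the catalyst vial, the chlorine cylinder, the peroxide]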